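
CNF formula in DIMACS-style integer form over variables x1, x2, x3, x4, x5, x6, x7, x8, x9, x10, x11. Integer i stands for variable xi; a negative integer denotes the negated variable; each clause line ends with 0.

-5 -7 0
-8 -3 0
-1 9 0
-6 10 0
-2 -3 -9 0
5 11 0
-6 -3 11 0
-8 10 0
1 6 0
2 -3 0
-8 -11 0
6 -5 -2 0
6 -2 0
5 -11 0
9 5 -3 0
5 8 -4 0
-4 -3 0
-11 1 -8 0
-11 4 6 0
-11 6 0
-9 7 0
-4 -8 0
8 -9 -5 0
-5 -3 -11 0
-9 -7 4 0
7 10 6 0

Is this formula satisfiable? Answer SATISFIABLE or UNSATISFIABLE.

SATISFIABLE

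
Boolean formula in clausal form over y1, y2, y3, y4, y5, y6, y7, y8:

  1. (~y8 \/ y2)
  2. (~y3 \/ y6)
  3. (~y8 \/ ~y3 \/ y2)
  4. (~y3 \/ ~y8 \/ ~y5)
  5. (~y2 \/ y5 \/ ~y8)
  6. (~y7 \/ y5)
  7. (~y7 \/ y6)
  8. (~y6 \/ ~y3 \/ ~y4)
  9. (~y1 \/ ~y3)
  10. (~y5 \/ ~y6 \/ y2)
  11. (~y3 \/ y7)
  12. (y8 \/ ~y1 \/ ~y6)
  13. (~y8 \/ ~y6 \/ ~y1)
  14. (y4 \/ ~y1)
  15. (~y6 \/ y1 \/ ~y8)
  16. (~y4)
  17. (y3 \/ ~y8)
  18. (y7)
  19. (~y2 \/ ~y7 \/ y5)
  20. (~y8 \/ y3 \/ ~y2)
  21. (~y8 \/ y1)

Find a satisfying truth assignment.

y1=False  y2=True  y3=False  y4=False  y5=True  y6=True  y7=True  y8=False

Check each clause:
  1. (y2 \/ ~y8) — ~y8 is true.
  2. (~y3 \/ y6) — ~y3 is true.
  3. (~y3 \/ ~y8 \/ y2) — ~y8 is true.
  4. (~y3 \/ ~y8 \/ ~y5) — ~y8 is true.
  5. (~y8 \/ ~y2 \/ y5) — ~y8 is true.
  6. (y5 \/ ~y7) — y5 is true.
  7. (y6 \/ ~y7) — y6 is true.
  8. (~y4 \/ ~y3 \/ ~y6) — ~y4 is true.
  9. (~y3 \/ ~y1) — ~y3 is true.
  10. (y2 \/ ~y6 \/ ~y5) — y2 is true.
  11. (~y3 \/ y7) — ~y3 is true.
  12. (~y6 \/ y8 \/ ~y1) — ~y1 is true.
  13. (~y6 \/ ~y1 \/ ~y8) — ~y8 is true.
  14. (y4 \/ ~y1) — ~y1 is true.
  15. (~y8 \/ ~y6 \/ y1) — ~y8 is true.
  16. (~y4) — ~y4 is true.
  17. (~y8 \/ y3) — ~y8 is true.
  18. (y7) — y7 is true.
  19. (y5 \/ ~y2 \/ ~y7) — y5 is true.
  20. (~y2 \/ ~y8 \/ y3) — ~y8 is true.
  21. (~y8 \/ y1) — ~y8 is true.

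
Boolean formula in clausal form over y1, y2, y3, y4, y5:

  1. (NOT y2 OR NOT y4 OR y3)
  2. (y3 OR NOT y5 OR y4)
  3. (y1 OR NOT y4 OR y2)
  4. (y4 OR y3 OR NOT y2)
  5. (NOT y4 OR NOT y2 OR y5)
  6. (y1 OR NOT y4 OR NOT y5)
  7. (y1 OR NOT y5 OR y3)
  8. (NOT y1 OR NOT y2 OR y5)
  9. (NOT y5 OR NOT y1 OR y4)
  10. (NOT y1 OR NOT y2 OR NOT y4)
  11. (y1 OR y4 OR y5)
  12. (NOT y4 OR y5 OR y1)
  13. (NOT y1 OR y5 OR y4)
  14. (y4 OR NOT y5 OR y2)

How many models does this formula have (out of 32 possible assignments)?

The models are:
  y1=F y2=T y3=T y4=F y5=T
  y1=T y2=F y3=F y4=T y5=F
  y1=T y2=F y3=F y4=T y5=T
  y1=T y2=F y3=T y4=T y5=F
  y1=T y2=F y3=T y4=T y5=T
Count: 5.

5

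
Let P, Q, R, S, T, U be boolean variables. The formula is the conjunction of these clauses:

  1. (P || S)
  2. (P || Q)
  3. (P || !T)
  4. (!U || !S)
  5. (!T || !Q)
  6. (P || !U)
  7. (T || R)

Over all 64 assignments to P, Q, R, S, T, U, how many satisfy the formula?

Case analysis on P and T:
  P=T, T=T: R free; 3 ways for (Q,S,U) × 2^1 = 6.
  P=T, T=F: Q free; 3 ways for (R,S,U) × 2^1 = 6.
  P=F, T=T: a clause becomes empty — 0.
  P=F, T=F: remaining (Q,R,S,U) ∈ {(T,T,T,F)} — 1.
Total: 6 + 6 + 0 + 1 = 13.

13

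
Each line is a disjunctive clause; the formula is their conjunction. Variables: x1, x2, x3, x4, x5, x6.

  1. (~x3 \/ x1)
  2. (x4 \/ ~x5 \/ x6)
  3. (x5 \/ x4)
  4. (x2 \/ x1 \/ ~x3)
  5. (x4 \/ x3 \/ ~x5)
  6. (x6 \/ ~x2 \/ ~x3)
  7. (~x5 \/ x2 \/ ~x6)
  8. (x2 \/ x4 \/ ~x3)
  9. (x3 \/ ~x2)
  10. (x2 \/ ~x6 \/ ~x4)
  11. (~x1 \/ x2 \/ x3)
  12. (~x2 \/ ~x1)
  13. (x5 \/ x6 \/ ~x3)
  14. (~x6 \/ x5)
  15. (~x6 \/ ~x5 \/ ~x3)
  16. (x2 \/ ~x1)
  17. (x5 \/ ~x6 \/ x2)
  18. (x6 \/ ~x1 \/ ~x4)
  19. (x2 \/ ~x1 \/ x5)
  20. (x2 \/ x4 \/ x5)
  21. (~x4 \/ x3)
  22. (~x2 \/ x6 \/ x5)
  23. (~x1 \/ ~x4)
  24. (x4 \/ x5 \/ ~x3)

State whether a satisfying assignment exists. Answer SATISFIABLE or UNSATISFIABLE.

UNSATISFIABLE

x2 = True:
  propagation gives x3=True, x1=True; an empty clause results — contradiction.
x2 = False:
  propagation gives x1=False, x3=False, x4=False, x5=True; an empty clause results — contradiction.
Every branch closes, so no satisfying assignment exists.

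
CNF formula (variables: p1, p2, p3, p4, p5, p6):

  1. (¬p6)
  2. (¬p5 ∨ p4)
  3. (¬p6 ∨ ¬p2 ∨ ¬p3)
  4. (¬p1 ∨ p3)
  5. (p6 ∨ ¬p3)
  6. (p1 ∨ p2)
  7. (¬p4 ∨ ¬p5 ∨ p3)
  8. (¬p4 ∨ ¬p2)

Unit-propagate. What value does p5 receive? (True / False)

False

Unit clause (¬p6) sets p6 = False.
In (p6 ∨ ¬p3), p6 is now false; ¬p3 must hold, so p3 = False.
(¬p1 ∨ p3): since p3 = False, the clause reduces to (¬p1). p1 = False.
From (p2 ∨ p1) and p1 = False: p2 = True.
In (¬p2 ∨ ¬p4), ¬p2 is now false; ¬p4 must hold, so p4 = False.
(¬p5 ∨ p4) with p4 = False leaves only ¬p5, so p5 = False.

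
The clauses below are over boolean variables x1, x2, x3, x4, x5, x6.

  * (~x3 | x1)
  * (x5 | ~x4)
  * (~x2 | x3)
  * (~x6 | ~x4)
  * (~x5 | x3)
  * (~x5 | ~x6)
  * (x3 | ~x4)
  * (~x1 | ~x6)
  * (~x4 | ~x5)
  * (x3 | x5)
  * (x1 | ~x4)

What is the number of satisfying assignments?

4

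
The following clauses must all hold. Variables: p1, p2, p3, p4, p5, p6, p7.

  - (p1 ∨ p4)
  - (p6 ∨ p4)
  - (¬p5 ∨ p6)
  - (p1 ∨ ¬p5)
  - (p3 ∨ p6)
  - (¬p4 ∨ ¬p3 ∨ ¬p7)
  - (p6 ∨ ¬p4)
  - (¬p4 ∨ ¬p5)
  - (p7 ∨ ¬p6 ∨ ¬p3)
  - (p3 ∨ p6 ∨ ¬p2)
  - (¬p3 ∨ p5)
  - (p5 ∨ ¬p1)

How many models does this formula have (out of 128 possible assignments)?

10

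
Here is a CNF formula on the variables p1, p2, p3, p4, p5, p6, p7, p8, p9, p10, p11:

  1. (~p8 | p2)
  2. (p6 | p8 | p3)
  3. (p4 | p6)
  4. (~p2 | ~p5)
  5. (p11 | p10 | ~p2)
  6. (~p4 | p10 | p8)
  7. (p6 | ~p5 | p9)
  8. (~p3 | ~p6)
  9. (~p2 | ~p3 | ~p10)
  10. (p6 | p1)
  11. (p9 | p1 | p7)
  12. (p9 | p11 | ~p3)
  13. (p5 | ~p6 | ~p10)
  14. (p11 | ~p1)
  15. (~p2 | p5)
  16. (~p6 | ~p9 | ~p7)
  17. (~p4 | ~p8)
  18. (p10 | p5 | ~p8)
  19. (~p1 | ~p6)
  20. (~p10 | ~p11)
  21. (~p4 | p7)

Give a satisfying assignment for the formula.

Try p1 = False.
  then p6 is forced to True.
  then p3 is forced to False.
Branch on p2: take p2 = False.
  then p8 is forced to False.
Branch on p4: take p4 = False.
The remaining clauses are satisfied by p5 = True, p7 = True, p9 = False, p10 = False, p11 = False.
Every clause has at least one true literal under this assignment.
Check each clause:
  1. (~p8 | p2) — ~p8 is true.
  2. (p3 | p8 | p6) — p6 is true.
  3. (p4 | p6) — p6 is true.
  4. (~p5 | ~p2) — ~p2 is true.
  5. (p10 | p11 | ~p2) — ~p2 is true.
  6. (p8 | p10 | ~p4) — ~p4 is true.
  7. (p9 | p6 | ~p5) — p6 is true.
  8. (~p3 | ~p6) — ~p3 is true.
  9. (~p3 | ~p2 | ~p10) — ~p3 is true.
  10. (p1 | p6) — p6 is true.
  11. (p7 | p9 | p1) — p7 is true.
  12. (~p3 | p11 | p9) — ~p3 is true.
  13. (~p6 | p5 | ~p10) — p5 is true.
  14. (~p1 | p11) — ~p1 is true.
  15. (~p2 | p5) — p5 is true.
  16. (~p9 | ~p7 | ~p6) — ~p9 is true.
  17. (~p4 | ~p8) — ~p8 is true.
  18. (p10 | ~p8 | p5) — ~p8 is true.
  19. (~p6 | ~p1) — ~p1 is true.
  20. (~p11 | ~p10) — ~p11 is true.
  21. (~p4 | p7) — ~p4 is true.

p1=False, p2=False, p3=False, p4=False, p5=True, p6=True, p7=True, p8=False, p9=False, p10=False, p11=False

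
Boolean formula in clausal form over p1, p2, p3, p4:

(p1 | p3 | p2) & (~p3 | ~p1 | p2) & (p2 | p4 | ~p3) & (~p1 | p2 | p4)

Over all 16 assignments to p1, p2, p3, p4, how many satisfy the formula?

10

Split on p2, then p1.
  p2=T, p1=T: remaining (p3,p4) ∈ {(F,F); (F,T); (T,F); (T,T)} — 4.
  p2=T, p1=F: remaining (p3,p4) ∈ {(F,F); (F,T); (T,F); (T,T)} — 4.
  p2=F, p1=T: remaining (p3,p4) ∈ {(F,T)} — 1.
  p2=F, p1=F: remaining (p3,p4) ∈ {(T,T)} — 1.
Total: 4 + 4 + 1 + 1 = 10.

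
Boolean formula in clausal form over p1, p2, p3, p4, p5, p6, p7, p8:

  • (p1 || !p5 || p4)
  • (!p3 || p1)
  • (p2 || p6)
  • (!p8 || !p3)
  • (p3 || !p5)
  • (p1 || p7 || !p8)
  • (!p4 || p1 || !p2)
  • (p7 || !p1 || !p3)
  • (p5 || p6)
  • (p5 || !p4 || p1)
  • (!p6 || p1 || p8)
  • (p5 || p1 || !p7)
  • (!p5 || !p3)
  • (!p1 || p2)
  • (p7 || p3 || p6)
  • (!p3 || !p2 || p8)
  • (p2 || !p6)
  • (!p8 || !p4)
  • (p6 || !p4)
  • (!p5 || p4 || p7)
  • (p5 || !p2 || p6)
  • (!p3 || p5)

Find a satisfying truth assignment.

Try p1 = True.
  then p2 is forced to True.
Set p3 = False and propagate.
  then p5 is forced to False.
  then p6 is forced to True.
The remaining clauses are satisfied by p4 = True, p7 = False, p8 = False.
Every clause has at least one true literal under this assignment.

p1 = T, p2 = T, p3 = F, p4 = T, p5 = F, p6 = T, p7 = F, p8 = F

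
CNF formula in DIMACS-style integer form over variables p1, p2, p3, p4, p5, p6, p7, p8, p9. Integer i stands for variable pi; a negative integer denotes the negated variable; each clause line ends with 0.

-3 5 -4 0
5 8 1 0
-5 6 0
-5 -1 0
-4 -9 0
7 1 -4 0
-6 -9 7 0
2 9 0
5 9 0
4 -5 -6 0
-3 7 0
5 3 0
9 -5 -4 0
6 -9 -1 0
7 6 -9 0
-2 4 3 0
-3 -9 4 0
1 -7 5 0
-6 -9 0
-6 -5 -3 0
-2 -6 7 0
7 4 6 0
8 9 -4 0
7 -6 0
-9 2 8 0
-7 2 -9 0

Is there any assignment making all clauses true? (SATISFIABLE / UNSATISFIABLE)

UNSATISFIABLE

p9 = True:
  propagation gives p4=False, p3=False, p5=True, p6=True; an empty clause results — contradiction.
p9 = False:
  propagation gives p2=True, p5=True, p6=True, p1=False; an empty clause results — contradiction.
Every branch closes, so no satisfying assignment exists.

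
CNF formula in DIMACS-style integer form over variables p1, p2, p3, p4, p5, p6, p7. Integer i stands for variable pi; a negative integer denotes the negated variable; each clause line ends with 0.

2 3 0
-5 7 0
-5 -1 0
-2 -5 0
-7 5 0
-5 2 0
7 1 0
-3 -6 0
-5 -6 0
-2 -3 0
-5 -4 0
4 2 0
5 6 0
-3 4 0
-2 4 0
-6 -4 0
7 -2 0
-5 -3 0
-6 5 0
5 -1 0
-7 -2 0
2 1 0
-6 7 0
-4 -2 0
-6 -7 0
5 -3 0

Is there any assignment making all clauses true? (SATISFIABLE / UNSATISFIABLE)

UNSATISFIABLE

p5 = True:
  propagation gives p7=True, p1=False, p2=False; an empty clause results — contradiction.
p5 = False:
  propagation gives p7=False, p1=True; an empty clause results — contradiction.
Every branch closes, so no satisfying assignment exists.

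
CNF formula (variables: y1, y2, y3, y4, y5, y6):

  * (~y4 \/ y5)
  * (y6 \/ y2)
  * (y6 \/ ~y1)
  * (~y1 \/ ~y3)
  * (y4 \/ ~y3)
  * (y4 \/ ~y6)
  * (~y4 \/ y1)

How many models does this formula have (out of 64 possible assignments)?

The models are:
  y1=0 y2=1 y3=0 y4=0 y5=0 y6=0
  y1=0 y2=1 y3=0 y4=0 y5=1 y6=0
  y1=1 y2=0 y3=0 y4=1 y5=1 y6=1
  y1=1 y2=1 y3=0 y4=1 y5=1 y6=1
That's 4 in total.

4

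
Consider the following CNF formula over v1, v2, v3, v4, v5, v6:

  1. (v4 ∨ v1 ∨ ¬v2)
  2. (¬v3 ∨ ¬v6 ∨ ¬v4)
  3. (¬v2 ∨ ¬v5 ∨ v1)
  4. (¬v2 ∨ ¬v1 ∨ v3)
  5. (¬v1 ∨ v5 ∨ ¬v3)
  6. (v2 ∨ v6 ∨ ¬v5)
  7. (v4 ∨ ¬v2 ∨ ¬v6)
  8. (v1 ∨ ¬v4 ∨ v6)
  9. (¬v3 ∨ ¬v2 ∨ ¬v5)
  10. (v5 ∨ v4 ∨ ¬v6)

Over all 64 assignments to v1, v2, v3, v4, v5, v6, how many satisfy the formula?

13

Split on v2, then v1.
  v2=1, v1=1: a clause becomes empty — 0.
  v2=1, v1=0: remaining (v3,v4,v5,v6) ∈ {(0,1,0,1)} — 1.
  v2=0, v1=1: 6 of the 16 assignments to (v3,v4,v5,v6) work.
  v2=0, v1=0: 6 of the 16 assignments to (v3,v4,v5,v6) work.
Total: 0 + 1 + 6 + 6 = 13.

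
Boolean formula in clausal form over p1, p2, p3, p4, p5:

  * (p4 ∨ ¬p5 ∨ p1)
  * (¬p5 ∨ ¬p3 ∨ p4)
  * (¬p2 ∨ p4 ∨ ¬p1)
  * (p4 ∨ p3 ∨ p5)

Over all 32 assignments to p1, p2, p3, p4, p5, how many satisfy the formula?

Case analysis on p4 and p5:
  p4=1, p5=1: p1, p2, p3 free → 2^3 = 8.
  p4=1, p5=0: p1, p2, p3 free → 2^3 = 8.
  p4=0, p5=1: remaining (p1,p2,p3) ∈ {(1,0,0)} — 1.
  p4=0, p5=0: remaining (p1,p2,p3) ∈ {(0,0,1); (0,1,1); (1,0,1)} — 3.
Total: 8 + 8 + 1 + 3 = 20.

20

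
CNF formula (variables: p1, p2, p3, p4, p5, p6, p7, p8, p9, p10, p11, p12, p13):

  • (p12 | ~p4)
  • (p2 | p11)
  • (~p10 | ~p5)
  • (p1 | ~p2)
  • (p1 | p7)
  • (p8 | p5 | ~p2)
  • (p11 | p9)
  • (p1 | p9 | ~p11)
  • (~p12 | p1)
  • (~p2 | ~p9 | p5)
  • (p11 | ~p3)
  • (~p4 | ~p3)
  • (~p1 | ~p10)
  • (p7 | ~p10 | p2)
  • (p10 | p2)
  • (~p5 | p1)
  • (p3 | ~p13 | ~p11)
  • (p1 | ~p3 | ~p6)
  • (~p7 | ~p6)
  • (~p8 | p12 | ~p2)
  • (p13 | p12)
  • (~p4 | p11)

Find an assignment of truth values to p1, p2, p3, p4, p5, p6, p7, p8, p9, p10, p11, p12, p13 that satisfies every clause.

p6 occurs only negated in the remaining clauses — set p6 = False.
Set p1 = True and propagate.
  then p10 is forced to False.
  then p2 is forced to True.
Try p3 = False.
The remaining clauses are satisfied by p4 = True, p5 = True, p7 = False, p8 = True, p9 = False, p11 = True, p12 = True, p13 = False.
Every clause has at least one true literal under this assignment.

p1=T, p2=T, p3=F, p4=T, p5=T, p6=F, p7=F, p8=T, p9=F, p10=F, p11=T, p12=T, p13=F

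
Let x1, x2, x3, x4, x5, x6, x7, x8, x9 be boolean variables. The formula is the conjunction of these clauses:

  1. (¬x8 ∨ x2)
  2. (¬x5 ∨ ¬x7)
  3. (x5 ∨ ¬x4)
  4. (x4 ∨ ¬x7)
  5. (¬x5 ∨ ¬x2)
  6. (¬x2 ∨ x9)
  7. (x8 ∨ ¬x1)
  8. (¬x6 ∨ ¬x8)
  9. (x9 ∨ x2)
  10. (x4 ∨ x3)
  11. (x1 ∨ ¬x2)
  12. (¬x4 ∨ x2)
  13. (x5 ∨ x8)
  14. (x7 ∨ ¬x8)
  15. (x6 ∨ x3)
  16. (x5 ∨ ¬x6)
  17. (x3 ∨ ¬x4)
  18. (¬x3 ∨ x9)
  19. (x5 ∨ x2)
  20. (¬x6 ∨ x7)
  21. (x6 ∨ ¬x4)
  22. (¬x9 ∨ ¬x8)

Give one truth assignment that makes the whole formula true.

x1=False, x2=False, x3=True, x4=False, x5=True, x6=False, x7=False, x8=False, x9=True

Branch on x1: take x1 = False.
  then x2 is forced to False.
  then x8 is forced to False.
  then x9 is forced to True.
  then x4 is forced to False.
  then x7 is forced to False.
  then x3 is forced to True.
  then x5 is forced to True.
  then x6 is forced to False.
Every clause has at least one true literal under this assignment.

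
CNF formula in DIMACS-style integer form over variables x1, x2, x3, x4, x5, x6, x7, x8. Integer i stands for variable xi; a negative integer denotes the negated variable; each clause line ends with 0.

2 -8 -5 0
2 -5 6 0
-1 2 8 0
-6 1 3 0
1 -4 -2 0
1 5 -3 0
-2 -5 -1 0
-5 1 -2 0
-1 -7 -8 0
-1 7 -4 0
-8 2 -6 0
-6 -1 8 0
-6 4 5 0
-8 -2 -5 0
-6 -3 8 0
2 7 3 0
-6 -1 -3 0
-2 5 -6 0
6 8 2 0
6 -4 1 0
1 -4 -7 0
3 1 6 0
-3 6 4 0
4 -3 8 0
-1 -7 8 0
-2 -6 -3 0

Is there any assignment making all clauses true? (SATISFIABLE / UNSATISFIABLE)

Branch on x1: take x1 = True.
For the remaining variables, x2 = True, x3 = False, x4 = False, x5 = False, x6 = False, x7 = False, x8 = True works.
So x1=T  x2=T  x3=F  x4=F  x5=F  x6=F  x7=F  x8=T is a satisfying assignment.

SATISFIABLE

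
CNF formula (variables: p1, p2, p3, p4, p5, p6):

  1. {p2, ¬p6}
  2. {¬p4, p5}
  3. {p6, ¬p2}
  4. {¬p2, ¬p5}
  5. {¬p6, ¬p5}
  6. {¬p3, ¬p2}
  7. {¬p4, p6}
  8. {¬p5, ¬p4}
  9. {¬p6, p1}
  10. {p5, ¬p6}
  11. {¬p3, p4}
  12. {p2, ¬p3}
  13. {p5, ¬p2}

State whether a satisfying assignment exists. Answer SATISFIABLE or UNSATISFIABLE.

SATISFIABLE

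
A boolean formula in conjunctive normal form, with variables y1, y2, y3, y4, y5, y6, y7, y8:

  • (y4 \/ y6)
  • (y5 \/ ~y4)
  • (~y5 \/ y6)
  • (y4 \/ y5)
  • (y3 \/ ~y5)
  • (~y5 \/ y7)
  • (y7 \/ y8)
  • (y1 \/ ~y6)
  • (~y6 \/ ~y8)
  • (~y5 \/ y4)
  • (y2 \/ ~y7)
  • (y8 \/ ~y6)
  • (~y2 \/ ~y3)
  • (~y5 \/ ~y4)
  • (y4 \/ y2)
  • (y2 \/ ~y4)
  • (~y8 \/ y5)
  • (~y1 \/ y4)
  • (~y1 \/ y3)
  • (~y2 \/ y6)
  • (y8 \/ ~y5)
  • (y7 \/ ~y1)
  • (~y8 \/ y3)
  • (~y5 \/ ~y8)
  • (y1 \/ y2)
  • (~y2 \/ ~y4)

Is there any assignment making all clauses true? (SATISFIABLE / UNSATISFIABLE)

y5 = True:
  propagation gives y6=True, y3=True, y7=True, y1=True; an empty clause results — contradiction.
y5 = False:
  propagation gives y4=False; an empty clause results — contradiction.
Every branch closes, so no satisfying assignment exists.

UNSATISFIABLE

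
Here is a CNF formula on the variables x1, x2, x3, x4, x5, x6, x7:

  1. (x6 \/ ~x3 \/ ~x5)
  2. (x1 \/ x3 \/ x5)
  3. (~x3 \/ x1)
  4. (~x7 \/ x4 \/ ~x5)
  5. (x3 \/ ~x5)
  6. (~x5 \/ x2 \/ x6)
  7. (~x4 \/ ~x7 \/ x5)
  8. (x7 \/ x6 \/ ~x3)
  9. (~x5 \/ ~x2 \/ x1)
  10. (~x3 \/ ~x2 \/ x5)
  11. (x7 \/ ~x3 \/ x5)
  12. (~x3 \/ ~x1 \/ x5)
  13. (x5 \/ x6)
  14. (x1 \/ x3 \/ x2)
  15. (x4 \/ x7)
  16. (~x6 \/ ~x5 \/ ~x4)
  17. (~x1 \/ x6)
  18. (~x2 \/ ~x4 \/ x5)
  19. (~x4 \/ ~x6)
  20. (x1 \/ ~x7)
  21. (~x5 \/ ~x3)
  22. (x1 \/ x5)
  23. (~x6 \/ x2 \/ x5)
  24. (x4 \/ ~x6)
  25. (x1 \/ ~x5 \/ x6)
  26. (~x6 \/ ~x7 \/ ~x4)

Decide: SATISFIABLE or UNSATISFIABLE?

x5 = True:
  propagation gives x3=True; an empty clause results — contradiction.
x5 = False:
  propagation gives x6=True, x4=False; an empty clause results — contradiction.
Every branch closes, so no satisfying assignment exists.

UNSATISFIABLE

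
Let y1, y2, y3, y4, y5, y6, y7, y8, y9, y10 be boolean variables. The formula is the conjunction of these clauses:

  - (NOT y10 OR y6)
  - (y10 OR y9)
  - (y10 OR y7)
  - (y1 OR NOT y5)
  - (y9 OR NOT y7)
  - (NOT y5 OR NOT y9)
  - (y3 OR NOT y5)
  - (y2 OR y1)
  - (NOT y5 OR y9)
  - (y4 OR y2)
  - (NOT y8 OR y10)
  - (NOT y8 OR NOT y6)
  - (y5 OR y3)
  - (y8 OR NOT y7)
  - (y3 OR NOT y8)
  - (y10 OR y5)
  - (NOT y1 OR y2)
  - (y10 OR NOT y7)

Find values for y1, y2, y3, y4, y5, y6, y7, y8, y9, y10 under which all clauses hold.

y1 = False, y2 = True, y3 = True, y4 = True, y5 = False, y6 = True, y7 = False, y8 = False, y9 = False, y10 = True

Check each clause:
  1. (NOT y10 OR y6) — y6 is true.
  2. (y10 OR y9) — y10 is true.
  3. (y10 OR y7) — y10 is true.
  4. (NOT y5 OR y1) — NOT y5 is true.
  5. (NOT y7 OR y9) — NOT y7 is true.
  6. (NOT y9 OR NOT y5) — NOT y5 is true.
  7. (NOT y5 OR y3) — y3 is true.
  8. (y2 OR y1) — y2 is true.
  9. (NOT y5 OR y9) — NOT y5 is true.
  10. (y4 OR y2) — y2 is true.
  11. (NOT y8 OR y10) — NOT y8 is true.
  12. (NOT y8 OR NOT y6) — NOT y8 is true.
  13. (y3 OR y5) — y3 is true.
  14. (NOT y7 OR y8) — NOT y7 is true.
  15. (NOT y8 OR y3) — NOT y8 is true.
  16. (y10 OR y5) — y10 is true.
  17. (y2 OR NOT y1) — y2 is true.
  18. (y10 OR NOT y7) — NOT y7 is true.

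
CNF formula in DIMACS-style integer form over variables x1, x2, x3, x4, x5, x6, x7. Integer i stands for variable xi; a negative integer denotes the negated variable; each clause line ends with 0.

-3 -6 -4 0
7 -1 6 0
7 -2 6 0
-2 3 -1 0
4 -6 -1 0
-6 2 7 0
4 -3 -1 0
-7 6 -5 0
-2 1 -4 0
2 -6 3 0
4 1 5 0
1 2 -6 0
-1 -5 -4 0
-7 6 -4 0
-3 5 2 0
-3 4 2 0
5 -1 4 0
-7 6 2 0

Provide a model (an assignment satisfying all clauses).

x1=False, x2=True, x3=False, x4=False, x5=True, x6=True, x7=True

Branch on x1: take x1 = False.
For the remaining variables, x2 = True, x3 = False, x4 = False, x5 = True, x6 = True, x7 = True works.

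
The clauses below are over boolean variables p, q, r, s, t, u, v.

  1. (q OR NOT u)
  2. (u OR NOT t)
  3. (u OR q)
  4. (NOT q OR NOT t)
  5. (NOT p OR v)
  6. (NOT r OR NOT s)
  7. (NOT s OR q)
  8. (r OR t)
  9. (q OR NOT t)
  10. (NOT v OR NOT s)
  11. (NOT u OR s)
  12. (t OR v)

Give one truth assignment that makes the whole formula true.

p=True, q=True, r=True, s=False, t=False, u=False, v=True

Branch on p: take p = True.
  then v is forced to True.
  then s is forced to False.
  then u is forced to False.
  then t is forced to False.
  then q is forced to True.
  then r is forced to True.
Every clause has at least one true literal under this assignment.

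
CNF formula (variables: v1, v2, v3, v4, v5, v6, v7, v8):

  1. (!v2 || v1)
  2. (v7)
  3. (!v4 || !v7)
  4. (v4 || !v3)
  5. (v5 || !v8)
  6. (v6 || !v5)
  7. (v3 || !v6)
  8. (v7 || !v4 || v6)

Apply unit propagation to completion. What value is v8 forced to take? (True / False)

False

(v7) is a unit clause: v7 = True.
(!v4 || !v7): since v7 = True, the clause reduces to (!v4). v4 = False.
In (!v3 || v4), v4 is now false; !v3 must hold, so v3 = False.
(!v6 || v3): since v3 = False, the clause reduces to (!v6). v6 = False.
(v6 || !v5): since v6 = False, the clause reduces to (!v5). v5 = False.
(!v8 || v5): since v5 = False, the clause reduces to (!v8). v8 = False.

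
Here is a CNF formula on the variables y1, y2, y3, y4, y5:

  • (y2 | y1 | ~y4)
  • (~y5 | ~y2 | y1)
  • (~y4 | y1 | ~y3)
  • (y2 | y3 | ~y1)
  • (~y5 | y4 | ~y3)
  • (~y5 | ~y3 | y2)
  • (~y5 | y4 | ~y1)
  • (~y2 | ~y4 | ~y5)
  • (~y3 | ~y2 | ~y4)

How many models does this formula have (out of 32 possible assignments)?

11

Split on y2, then y4.
  y2=1, y4=1: remaining (y1,y3,y5) ∈ {(0,0,0); (1,0,0)} — 2.
  y2=1, y4=0: remaining (y1,y3,y5) ∈ {(0,0,0); (0,1,0); (1,0,0); (1,1,0)} — 4.
  y2=0, y4=1: remaining (y1,y3,y5) ∈ {(1,1,0)} — 1.
  y2=0, y4=0: remaining (y1,y3,y5) ∈ {(0,0,0); (0,0,1); (0,1,0); (1,1,0)} — 4.
Total: 2 + 4 + 1 + 4 = 11.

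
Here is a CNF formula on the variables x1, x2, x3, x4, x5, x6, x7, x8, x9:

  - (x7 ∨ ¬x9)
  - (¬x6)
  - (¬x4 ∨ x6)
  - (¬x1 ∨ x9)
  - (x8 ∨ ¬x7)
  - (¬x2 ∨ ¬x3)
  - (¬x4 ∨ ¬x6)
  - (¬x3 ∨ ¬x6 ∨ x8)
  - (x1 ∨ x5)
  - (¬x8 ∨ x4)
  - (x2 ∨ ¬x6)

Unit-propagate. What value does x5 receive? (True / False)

True

(¬x6) stands alone — x6 = False.
(¬x4 ∨ x6) with x6 = False leaves only ¬x4, so x4 = False.
(x4 ∨ ¬x8): since x4 = False, the clause reduces to (¬x8). x8 = False.
In (x8 ∨ ¬x7), x8 is now false; ¬x7 must hold, so x7 = False.
From (x7 ∨ ¬x9) and x7 = False: x9 = False.
In (¬x1 ∨ x9), x9 is now false; ¬x1 must hold, so x1 = False.
(x5 ∨ x1): since x1 = False, the clause reduces to (x5). x5 = True.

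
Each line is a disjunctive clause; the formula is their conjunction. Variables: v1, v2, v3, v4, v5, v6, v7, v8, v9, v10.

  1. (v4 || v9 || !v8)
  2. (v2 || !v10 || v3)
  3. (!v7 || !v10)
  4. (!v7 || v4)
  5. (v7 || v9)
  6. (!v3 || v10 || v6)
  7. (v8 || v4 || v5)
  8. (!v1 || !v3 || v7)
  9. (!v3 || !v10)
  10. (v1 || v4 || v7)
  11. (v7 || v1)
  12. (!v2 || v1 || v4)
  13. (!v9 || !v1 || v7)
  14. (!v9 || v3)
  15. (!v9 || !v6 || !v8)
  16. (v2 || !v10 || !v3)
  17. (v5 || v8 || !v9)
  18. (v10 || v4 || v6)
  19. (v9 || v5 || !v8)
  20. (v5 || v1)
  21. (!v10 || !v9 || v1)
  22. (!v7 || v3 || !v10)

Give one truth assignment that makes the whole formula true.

v1 = False, v2 = False, v3 = False, v4 = True, v5 = True, v6 = True, v7 = True, v8 = False, v9 = False, v10 = False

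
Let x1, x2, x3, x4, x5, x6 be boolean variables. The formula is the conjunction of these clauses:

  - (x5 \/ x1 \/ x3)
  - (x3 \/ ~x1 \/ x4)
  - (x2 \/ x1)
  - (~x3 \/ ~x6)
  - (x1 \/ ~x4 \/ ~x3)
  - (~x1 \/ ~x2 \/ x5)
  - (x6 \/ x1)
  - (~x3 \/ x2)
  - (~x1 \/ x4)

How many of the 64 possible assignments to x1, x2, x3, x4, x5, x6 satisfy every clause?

9

Split on x1, then x3.
  x1=1, x3=1: remaining (x2,x4,x5,x6) ∈ {(1,1,1,0)} — 1.
  x1=1, x3=0: x6 free; 3 ways for (x2,x4,x5) × 2^1 = 6.
  x1=0, x3=1: a clause becomes empty — 0.
  x1=0, x3=0: remaining (x2,x4,x5,x6) ∈ {(1,0,1,1); (1,1,1,1)} — 2.
Total: 1 + 6 + 0 + 2 = 9.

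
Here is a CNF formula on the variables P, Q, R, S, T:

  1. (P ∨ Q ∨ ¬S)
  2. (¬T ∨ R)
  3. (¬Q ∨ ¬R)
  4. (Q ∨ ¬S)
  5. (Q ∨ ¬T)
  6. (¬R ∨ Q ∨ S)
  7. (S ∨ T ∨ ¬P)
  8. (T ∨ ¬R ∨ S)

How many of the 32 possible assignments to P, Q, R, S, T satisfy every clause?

The models are:
  P=0 Q=0 R=0 S=0 T=0
  P=0 Q=1 R=0 S=0 T=0
  P=0 Q=1 R=0 S=1 T=0
  P=1 Q=1 R=0 S=1 T=0
Count: 4.

4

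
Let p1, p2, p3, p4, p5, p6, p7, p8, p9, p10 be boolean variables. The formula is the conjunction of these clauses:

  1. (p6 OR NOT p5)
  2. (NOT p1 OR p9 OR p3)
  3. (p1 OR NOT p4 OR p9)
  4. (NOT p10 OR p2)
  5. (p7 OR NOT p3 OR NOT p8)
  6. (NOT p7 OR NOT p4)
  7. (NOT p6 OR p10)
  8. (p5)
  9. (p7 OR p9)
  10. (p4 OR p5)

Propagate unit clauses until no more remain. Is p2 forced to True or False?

True

(p5) is a unit clause: p5 = True.
(p6 OR NOT p5) with p5 = True leaves only p6, so p6 = True.
From (p10 OR NOT p6) and p6 = True: p10 = True.
(p2 OR NOT p10): since p10 = True, the clause reduces to (p2). p2 = True.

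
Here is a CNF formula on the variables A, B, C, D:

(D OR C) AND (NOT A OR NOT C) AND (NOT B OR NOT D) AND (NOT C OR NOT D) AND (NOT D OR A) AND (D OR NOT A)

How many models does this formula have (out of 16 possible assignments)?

3

Satisfying assignments:
  A=0 B=0 C=1 D=0
  A=0 B=1 C=1 D=0
  A=1 B=0 C=0 D=1
Count: 3.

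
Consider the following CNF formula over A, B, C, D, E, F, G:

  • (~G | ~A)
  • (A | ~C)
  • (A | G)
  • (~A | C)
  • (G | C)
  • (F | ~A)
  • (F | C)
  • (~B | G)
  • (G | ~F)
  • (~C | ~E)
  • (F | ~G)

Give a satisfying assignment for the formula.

A=0, B=1, C=0, D=0, E=0, F=1, G=1

E occurs only negated in the remaining clauses — set E = False.
Try A = False.
  then C is forced to False.
  then G is forced to True.
  then F is forced to True.
B, D are now unconstrained; take B = True, D = False.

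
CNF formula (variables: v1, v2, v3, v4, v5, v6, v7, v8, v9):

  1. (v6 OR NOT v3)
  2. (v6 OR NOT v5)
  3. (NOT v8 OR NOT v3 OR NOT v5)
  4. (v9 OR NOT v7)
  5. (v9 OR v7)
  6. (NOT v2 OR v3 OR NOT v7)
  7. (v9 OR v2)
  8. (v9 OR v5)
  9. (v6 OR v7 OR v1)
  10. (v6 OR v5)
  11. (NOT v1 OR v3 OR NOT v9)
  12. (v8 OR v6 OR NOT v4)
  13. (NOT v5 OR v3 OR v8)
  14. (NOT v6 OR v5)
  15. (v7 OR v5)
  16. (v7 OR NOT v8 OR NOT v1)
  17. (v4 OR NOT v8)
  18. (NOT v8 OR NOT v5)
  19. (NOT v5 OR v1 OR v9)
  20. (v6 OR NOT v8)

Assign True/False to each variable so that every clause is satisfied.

v1=1, v2=0, v3=1, v4=1, v5=1, v6=1, v7=0, v8=0, v9=1

Set v1 = True and propagate.
For the remaining variables, v2 = False, v3 = True, v4 = True, v5 = True, v6 = True, v7 = False, v8 = False, v9 = True works.
Every clause has at least one true literal under this assignment.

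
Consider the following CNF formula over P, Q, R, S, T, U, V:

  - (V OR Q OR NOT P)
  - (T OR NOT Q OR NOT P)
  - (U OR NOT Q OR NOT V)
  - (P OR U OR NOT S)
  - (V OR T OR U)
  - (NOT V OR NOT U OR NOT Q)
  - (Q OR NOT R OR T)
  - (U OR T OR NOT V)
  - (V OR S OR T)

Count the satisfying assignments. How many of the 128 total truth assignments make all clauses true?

41

Split on V, then Q.
  V=1, Q=1: a clause becomes empty — 0.
  V=1, Q=0: 18 of the 32 assignments to (P,R,S,T,U) work.
  V=0, Q=1: R free; 8 ways for (P,S,T,U) × 2^1 = 16.
  V=0, Q=0: 7 of the 32 assignments to (P,R,S,T,U) work.
Total: 0 + 18 + 16 + 7 = 41.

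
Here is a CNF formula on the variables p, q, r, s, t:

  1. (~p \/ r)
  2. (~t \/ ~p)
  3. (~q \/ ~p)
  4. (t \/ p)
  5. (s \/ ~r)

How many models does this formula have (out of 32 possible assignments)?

7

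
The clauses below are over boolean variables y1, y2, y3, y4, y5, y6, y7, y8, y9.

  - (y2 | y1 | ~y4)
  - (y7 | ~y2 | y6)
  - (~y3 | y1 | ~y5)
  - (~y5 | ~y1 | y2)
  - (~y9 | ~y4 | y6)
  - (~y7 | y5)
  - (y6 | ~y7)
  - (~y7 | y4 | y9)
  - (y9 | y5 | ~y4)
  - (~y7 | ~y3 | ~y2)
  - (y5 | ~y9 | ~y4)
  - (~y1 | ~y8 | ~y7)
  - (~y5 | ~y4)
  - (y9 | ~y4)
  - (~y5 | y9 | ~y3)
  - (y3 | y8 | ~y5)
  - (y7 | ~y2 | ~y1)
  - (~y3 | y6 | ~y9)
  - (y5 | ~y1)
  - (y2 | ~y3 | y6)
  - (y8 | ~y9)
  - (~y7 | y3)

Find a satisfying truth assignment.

y1=F, y2=F, y3=T, y4=F, y5=F, y6=T, y7=F, y8=T, y9=F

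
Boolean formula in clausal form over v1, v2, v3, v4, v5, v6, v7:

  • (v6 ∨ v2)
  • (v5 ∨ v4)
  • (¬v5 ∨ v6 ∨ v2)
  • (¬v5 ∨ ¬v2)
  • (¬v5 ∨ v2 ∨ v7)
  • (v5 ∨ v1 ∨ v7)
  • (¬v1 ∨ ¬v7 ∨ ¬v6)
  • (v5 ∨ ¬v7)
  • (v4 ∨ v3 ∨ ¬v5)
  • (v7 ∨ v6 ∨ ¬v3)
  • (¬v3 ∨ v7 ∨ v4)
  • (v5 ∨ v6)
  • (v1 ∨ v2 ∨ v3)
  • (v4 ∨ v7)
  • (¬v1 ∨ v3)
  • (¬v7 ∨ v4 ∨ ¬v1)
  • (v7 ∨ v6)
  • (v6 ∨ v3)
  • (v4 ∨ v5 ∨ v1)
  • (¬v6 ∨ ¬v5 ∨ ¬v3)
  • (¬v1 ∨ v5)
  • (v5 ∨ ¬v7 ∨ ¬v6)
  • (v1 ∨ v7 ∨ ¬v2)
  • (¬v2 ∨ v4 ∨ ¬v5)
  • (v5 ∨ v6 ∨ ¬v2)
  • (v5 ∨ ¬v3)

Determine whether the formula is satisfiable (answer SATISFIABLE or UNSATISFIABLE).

v5 = True:
  propagation gives v2=False, v6=True, v7=True, v1=False; an empty clause results — contradiction.
v5 = False:
  propagation gives v4=True, v7=False, v1=True; an empty clause results — contradiction.
Every branch closes, so no satisfying assignment exists.

UNSATISFIABLE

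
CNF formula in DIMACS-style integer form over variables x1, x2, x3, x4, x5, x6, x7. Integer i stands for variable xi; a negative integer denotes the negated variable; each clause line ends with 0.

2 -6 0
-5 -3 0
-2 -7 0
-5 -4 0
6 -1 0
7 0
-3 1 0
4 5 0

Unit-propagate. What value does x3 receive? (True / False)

Unit clause (x7) sets x7 = True.
In (NOT x7 OR NOT x2), NOT x7 is now false; NOT x2 must hold, so x2 = False.
From (NOT x6 OR x2) and x2 = False: x6 = False.
(x6 OR NOT x1) with x6 = False leaves only NOT x1, so x1 = False.
In (NOT x3 OR x1), x1 is now false; NOT x3 must hold, so x3 = False.

False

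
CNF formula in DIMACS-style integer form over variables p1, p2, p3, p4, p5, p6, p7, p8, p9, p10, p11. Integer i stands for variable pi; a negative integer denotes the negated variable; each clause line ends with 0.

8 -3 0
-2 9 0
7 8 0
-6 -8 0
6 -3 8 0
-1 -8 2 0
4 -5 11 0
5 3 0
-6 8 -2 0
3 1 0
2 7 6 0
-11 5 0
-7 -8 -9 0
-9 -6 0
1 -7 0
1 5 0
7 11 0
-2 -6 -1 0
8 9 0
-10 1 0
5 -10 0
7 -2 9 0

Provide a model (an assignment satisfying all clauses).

p1=True, p2=False, p3=False, p4=True, p5=True, p6=False, p7=True, p8=False, p9=True, p10=False, p11=True

p4 occurs only positively in the remaining clauses — set p4 = True.
Pure literal: p10 appears only negated; assign p10 = False.
Try p1 = True.
The remaining clauses are satisfied by p2 = False, p3 = False, p5 = True, p6 = False, p7 = True, p8 = False, p9 = True, p11 = True.
Every clause has at least one true literal under this assignment.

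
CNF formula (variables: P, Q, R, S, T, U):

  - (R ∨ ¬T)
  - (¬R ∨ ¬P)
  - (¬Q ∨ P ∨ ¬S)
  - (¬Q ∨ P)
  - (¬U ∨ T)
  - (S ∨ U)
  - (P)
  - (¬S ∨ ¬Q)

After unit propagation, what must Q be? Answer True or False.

Unit clause (P) sets P = True.
In (¬P ∨ ¬R), ¬P is now false; ¬R must hold, so R = False.
In (R ∨ ¬T), R is now false; ¬T must hold, so T = False.
(¬U ∨ T): since T = False, the clause reduces to (¬U). U = False.
In (S ∨ U), U is now false; S must hold, so S = True.
In (¬S ∨ ¬Q), ¬S is now false; ¬Q must hold, so Q = False.

False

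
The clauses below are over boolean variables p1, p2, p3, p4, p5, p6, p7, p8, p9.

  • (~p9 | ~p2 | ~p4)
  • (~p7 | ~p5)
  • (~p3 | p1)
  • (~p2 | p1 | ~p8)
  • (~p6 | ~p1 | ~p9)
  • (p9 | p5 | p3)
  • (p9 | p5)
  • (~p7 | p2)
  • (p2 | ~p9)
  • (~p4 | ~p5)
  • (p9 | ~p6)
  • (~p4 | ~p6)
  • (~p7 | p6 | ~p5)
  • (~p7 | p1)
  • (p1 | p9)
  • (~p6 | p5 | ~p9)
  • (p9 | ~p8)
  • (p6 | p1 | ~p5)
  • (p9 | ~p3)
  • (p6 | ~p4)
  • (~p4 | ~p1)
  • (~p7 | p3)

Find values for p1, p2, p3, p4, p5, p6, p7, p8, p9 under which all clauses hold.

p1=True, p2=True, p3=False, p4=False, p5=True, p6=False, p7=False, p8=False, p9=False

Check each clause:
  1. (~p4 | ~p2 | ~p9) — ~p4 is true.
  2. (~p5 | ~p7) — ~p7 is true.
  3. (~p3 | p1) — p1 is true.
  4. (p1 | ~p8 | ~p2) — ~p8 is true.
  5. (~p1 | ~p9 | ~p6) — ~p6 is true.
  6. (p3 | p9 | p5) — p5 is true.
  7. (p9 | p5) — p5 is true.
  8. (p2 | ~p7) — ~p7 is true.
  9. (p2 | ~p9) — p2 is true.
  10. (~p5 | ~p4) — ~p4 is true.
  11. (p9 | ~p6) — ~p6 is true.
  12. (~p4 | ~p6) — ~p6 is true.
  13. (~p5 | ~p7 | p6) — ~p7 is true.
  14. (~p7 | p1) — p1 is true.
  15. (p9 | p1) — p1 is true.
  16. (p5 | ~p6 | ~p9) — ~p6 is true.
  17. (p9 | ~p8) — ~p8 is true.
  18. (p1 | p6 | ~p5) — p1 is true.
  19. (p9 | ~p3) — ~p3 is true.
  20. (~p4 | p6) — ~p4 is true.
  21. (~p1 | ~p4) — ~p4 is true.
  22. (p3 | ~p7) — ~p7 is true.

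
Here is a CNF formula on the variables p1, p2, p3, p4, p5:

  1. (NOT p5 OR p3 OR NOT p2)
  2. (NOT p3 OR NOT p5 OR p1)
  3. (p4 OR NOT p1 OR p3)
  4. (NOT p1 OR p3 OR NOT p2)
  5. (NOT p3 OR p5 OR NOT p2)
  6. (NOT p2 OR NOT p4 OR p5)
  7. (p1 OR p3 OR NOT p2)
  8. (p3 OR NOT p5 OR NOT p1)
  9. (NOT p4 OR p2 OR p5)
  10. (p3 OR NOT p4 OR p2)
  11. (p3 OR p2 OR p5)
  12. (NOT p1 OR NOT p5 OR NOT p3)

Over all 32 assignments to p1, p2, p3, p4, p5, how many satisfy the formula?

The models are:
  p1=0 p2=0 p3=0 p4=0 p5=1
  p1=0 p2=0 p3=1 p4=0 p5=0
  p1=1 p2=0 p3=1 p4=0 p5=0
Count: 3.

3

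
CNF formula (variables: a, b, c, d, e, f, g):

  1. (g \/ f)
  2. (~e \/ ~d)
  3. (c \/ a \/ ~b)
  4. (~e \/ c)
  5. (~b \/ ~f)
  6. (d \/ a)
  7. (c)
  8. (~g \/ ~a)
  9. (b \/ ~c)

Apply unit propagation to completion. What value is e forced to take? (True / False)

(c) is a unit clause: c = True.
From (~c \/ b) and c = True: b = True.
(~b \/ ~f): since b = True, the clause reduces to (~f). f = False.
In (f \/ g), f is now false; g must hold, so g = True.
From (~g \/ ~a) and g = True: a = False.
(d \/ a): since a = False, the clause reduces to (d). d = True.
From (~d \/ ~e) and d = True: e = False.

False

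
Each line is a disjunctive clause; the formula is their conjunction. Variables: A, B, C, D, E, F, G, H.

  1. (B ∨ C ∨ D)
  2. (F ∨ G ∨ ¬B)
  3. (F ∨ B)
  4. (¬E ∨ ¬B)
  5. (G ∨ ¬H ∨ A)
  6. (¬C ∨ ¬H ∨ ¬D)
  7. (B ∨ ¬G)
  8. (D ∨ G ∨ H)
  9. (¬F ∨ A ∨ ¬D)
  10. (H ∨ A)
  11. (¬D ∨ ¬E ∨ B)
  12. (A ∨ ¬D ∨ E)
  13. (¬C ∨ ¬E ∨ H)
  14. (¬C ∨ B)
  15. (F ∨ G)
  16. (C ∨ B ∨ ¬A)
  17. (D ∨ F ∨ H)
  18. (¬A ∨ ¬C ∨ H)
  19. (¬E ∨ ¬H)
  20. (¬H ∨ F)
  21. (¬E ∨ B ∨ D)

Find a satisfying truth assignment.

A=F  B=T  C=T  D=F  E=F  F=T  G=T  H=T

Check each clause:
  1. (B ∨ D ∨ C) — B is true.
  2. (¬B ∨ F ∨ G) — G is true.
  3. (F ∨ B) — B is true.
  4. (¬E ∨ ¬B) — ¬E is true.
  5. (¬H ∨ G ∨ A) — G is true.
  6. (¬C ∨ ¬H ∨ ¬D) — ¬D is true.
  7. (B ∨ ¬G) — B is true.
  8. (D ∨ G ∨ H) — H is true.
  9. (A ∨ ¬D ∨ ¬F) — ¬D is true.
  10. (H ∨ A) — H is true.
  11. (B ∨ ¬D ∨ ¬E) — B is true.
  12. (¬D ∨ A ∨ E) — ¬D is true.
  13. (H ∨ ¬C ∨ ¬E) — H is true.
  14. (¬C ∨ B) — B is true.
  15. (G ∨ F) — F is true.
  16. (B ∨ ¬A ∨ C) — B is true.
  17. (D ∨ H ∨ F) — H is true.
  18. (¬C ∨ ¬A ∨ H) — H is true.
  19. (¬E ∨ ¬H) — ¬E is true.
  20. (F ∨ ¬H) — F is true.
  21. (D ∨ B ∨ ¬E) — B is true.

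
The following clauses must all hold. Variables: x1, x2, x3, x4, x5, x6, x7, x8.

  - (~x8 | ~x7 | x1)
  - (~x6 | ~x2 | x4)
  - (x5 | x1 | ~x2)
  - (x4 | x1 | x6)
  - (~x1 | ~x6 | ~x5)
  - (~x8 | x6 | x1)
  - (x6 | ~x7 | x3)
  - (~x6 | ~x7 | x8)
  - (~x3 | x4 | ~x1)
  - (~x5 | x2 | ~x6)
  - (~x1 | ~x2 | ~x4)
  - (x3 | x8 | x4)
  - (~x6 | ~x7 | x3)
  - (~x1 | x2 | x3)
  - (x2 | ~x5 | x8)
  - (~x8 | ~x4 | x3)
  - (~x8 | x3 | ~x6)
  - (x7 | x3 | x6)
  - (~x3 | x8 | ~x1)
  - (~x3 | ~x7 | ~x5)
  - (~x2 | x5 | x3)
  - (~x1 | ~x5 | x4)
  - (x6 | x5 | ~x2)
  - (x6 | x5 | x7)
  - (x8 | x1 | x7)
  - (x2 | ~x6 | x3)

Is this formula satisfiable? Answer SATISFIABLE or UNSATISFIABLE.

SATISFIABLE

Try x1 = False.
The remaining clauses are satisfied by x2 = False, x3 = True, x4 = False, x5 = False, x6 = True, x7 = False, x8 = True.
So x1=False  x2=False  x3=True  x4=False  x5=False  x6=True  x7=False  x8=True is a satisfying assignment.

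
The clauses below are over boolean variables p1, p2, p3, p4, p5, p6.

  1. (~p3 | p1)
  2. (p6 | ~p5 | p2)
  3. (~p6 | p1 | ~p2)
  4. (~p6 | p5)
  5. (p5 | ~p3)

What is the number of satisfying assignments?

Split on p5, then p6.
  p5=T, p6=T: p4 free; 5 ways for (p1,p2,p3) × 2^1 = 10.
  p5=T, p6=F: p4 free; 3 ways for (p1,p2,p3) × 2^1 = 6.
  p5=F, p6=T: a clause becomes empty — 0.
  p5=F, p6=F: forces p3=F; p1, p2, p4 free → 2^3 = 8.
Total: 10 + 6 + 0 + 8 = 24.

24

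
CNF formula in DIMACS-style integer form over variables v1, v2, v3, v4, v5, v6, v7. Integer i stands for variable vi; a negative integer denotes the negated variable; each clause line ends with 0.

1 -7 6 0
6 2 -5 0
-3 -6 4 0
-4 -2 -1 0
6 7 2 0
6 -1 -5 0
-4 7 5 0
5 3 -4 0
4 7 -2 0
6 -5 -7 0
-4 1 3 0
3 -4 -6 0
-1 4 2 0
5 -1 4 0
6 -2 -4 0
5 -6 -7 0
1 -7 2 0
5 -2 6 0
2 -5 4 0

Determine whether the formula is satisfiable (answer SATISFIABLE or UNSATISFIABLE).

Branch on v1: take v1 = False.
Branch on v2: take v2 = False.
  then v7 is forced to False.
  then v6 is forced to True.
Set v3 = False and propagate.
  then v4 is forced to False.
  then v5 is forced to False.
So v1=0  v2=0  v3=0  v4=0  v5=0  v6=1  v7=0 is a satisfying assignment.

SATISFIABLE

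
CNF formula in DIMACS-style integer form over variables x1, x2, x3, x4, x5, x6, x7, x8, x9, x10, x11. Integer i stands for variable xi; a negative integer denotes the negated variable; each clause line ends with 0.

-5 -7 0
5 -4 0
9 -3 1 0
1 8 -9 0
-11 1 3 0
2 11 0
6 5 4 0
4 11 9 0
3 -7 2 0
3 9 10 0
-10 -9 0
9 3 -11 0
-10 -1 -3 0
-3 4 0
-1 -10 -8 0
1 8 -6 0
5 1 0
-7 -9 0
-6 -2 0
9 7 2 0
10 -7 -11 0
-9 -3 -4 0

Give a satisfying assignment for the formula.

x1 = F, x2 = T, x3 = F, x4 = T, x5 = T, x6 = F, x7 = F, x8 = F, x9 = F, x10 = T, x11 = F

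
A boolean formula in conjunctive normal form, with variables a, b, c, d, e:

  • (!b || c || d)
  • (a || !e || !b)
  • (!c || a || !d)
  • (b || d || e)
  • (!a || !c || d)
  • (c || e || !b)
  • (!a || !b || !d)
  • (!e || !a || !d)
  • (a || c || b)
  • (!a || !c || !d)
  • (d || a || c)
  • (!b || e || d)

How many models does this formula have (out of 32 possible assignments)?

3

The models are:
  a=0 b=0 c=1 d=0 e=1
  a=1 b=0 c=0 d=0 e=1
  a=1 b=0 c=0 d=1 e=0
Count: 3.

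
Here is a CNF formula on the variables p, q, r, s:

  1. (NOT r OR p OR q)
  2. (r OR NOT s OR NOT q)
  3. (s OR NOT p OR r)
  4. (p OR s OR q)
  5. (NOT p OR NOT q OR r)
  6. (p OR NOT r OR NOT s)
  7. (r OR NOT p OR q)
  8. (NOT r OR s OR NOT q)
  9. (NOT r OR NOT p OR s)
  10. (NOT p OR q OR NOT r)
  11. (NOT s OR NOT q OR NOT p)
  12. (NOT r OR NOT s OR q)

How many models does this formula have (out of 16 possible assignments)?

2

Satisfying assignments:
  p=F q=F r=F s=T
  p=F q=T r=F s=F
Count: 2.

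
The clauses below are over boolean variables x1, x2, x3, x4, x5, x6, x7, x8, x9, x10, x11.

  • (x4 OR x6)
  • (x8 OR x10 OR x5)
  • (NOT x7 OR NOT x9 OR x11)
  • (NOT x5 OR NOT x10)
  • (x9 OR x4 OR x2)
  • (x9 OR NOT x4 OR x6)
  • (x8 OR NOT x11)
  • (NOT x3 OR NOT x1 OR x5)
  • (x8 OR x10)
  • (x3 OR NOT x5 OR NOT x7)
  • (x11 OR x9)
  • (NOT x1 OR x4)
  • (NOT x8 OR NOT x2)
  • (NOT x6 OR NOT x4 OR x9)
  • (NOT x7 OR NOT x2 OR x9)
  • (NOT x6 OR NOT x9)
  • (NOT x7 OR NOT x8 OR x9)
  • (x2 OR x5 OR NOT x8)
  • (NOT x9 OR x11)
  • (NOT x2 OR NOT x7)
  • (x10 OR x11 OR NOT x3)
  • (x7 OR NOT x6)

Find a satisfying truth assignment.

Pure literal: x1 appears only negated; assign x1 = False.
Set x2 = False and propagate.
Try x3 = False.
For the remaining variables, x4 = True, x5 = True, x6 = False, x7 = False, x8 = True, x9 = True, x10 = False, x11 = True works.

x1 = F  x2 = F  x3 = F  x4 = T  x5 = T  x6 = F  x7 = F  x8 = T  x9 = T  x10 = F  x11 = T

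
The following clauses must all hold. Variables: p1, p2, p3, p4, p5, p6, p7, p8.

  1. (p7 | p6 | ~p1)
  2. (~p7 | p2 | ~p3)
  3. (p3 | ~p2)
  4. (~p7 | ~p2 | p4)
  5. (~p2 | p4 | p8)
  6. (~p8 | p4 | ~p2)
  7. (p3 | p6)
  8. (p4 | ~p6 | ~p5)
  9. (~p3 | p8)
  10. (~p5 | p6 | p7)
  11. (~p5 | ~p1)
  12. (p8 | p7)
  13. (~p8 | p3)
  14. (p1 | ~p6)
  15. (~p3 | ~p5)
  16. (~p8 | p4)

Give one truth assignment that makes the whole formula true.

p1 = F, p2 = T, p3 = T, p4 = T, p5 = F, p6 = F, p7 = F, p8 = T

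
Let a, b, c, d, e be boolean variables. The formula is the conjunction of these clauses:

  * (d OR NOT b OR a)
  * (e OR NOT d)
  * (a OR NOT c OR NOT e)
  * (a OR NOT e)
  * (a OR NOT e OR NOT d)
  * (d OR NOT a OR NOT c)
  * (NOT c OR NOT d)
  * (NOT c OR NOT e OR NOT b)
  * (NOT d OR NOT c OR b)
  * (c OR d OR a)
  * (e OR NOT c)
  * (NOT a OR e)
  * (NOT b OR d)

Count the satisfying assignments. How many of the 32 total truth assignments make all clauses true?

3

Satisfying assignments:
  a=T b=F c=F d=F e=T
  a=T b=F c=F d=T e=T
  a=T b=T c=F d=T e=T
That's 3 in total.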